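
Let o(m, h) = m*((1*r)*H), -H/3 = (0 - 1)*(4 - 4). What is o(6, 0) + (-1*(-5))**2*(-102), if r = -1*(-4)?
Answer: -2550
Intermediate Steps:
H = 0 (H = -3*(0 - 1)*(4 - 4) = -(-3)*0 = -3*0 = 0)
r = 4
o(m, h) = 0 (o(m, h) = m*((1*4)*0) = m*(4*0) = m*0 = 0)
o(6, 0) + (-1*(-5))**2*(-102) = 0 + (-1*(-5))**2*(-102) = 0 + 5**2*(-102) = 0 + 25*(-102) = 0 - 2550 = -2550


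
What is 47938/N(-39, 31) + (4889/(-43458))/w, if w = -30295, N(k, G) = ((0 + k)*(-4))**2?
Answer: 5259448127657/2669983903080 ≈ 1.9698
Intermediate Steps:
N(k, G) = 16*k**2 (N(k, G) = (k*(-4))**2 = (-4*k)**2 = 16*k**2)
47938/N(-39, 31) + (4889/(-43458))/w = 47938/((16*(-39)**2)) + (4889/(-43458))/(-30295) = 47938/((16*1521)) + (4889*(-1/43458))*(-1/30295) = 47938/24336 - 4889/43458*(-1/30295) = 47938*(1/24336) + 4889/1316560110 = 23969/12168 + 4889/1316560110 = 5259448127657/2669983903080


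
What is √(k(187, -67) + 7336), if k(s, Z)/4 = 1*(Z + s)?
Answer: 2*√1954 ≈ 88.408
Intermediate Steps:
k(s, Z) = 4*Z + 4*s (k(s, Z) = 4*(1*(Z + s)) = 4*(Z + s) = 4*Z + 4*s)
√(k(187, -67) + 7336) = √((4*(-67) + 4*187) + 7336) = √((-268 + 748) + 7336) = √(480 + 7336) = √7816 = 2*√1954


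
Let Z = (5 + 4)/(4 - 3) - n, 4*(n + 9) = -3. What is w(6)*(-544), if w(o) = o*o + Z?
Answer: -29784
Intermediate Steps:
n = -39/4 (n = -9 + (¼)*(-3) = -9 - ¾ = -39/4 ≈ -9.7500)
Z = 75/4 (Z = (5 + 4)/(4 - 3) - 1*(-39/4) = 9/1 + 39/4 = 9*1 + 39/4 = 9 + 39/4 = 75/4 ≈ 18.750)
w(o) = 75/4 + o² (w(o) = o*o + 75/4 = o² + 75/4 = 75/4 + o²)
w(6)*(-544) = (75/4 + 6²)*(-544) = (75/4 + 36)*(-544) = (219/4)*(-544) = -29784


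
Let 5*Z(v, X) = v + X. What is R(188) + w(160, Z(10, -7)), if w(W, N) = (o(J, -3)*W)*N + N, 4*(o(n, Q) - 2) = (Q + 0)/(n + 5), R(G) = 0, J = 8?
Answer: 12159/65 ≈ 187.06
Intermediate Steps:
Z(v, X) = X/5 + v/5 (Z(v, X) = (v + X)/5 = (X + v)/5 = X/5 + v/5)
o(n, Q) = 2 + Q/(4*(5 + n)) (o(n, Q) = 2 + ((Q + 0)/(n + 5))/4 = 2 + (Q/(5 + n))/4 = 2 + Q/(4*(5 + n)))
w(W, N) = N + 101*N*W/52 (w(W, N) = (((40 - 3 + 8*8)/(4*(5 + 8)))*W)*N + N = (((¼)*(40 - 3 + 64)/13)*W)*N + N = (((¼)*(1/13)*101)*W)*N + N = (101*W/52)*N + N = 101*N*W/52 + N = N + 101*N*W/52)
R(188) + w(160, Z(10, -7)) = 0 + ((⅕)*(-7) + (⅕)*10)*(52 + 101*160)/52 = 0 + (-7/5 + 2)*(52 + 16160)/52 = 0 + (1/52)*(⅗)*16212 = 0 + 12159/65 = 12159/65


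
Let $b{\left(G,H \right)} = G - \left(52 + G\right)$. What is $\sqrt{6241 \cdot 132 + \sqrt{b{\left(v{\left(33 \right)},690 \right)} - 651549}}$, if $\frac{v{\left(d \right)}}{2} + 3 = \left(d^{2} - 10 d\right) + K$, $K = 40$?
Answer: $\sqrt{823812 + i \sqrt{651601}} \approx 907.64 + 0.445 i$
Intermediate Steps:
$v{\left(d \right)} = 74 - 20 d + 2 d^{2}$ ($v{\left(d \right)} = -6 + 2 \left(\left(d^{2} - 10 d\right) + 40\right) = -6 + 2 \left(40 + d^{2} - 10 d\right) = -6 + \left(80 - 20 d + 2 d^{2}\right) = 74 - 20 d + 2 d^{2}$)
$b{\left(G,H \right)} = -52$
$\sqrt{6241 \cdot 132 + \sqrt{b{\left(v{\left(33 \right)},690 \right)} - 651549}} = \sqrt{6241 \cdot 132 + \sqrt{-52 - 651549}} = \sqrt{823812 + \sqrt{-651601}} = \sqrt{823812 + i \sqrt{651601}}$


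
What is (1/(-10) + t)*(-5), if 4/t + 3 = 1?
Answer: 21/2 ≈ 10.500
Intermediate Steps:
t = -2 (t = 4/(-3 + 1) = 4/(-2) = 4*(-1/2) = -2)
(1/(-10) + t)*(-5) = (1/(-10) - 2)*(-5) = (-1/10 - 2)*(-5) = -21/10*(-5) = 21/2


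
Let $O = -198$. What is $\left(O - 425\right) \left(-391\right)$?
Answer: $243593$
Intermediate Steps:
$\left(O - 425\right) \left(-391\right) = \left(-198 - 425\right) \left(-391\right) = \left(-623\right) \left(-391\right) = 243593$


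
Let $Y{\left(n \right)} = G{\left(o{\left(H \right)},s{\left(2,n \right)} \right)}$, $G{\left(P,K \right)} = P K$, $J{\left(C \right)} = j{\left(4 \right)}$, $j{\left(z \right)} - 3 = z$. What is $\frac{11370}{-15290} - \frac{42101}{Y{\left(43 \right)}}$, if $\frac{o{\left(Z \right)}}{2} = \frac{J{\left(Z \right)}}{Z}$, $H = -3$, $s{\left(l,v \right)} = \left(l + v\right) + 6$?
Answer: $\frac{64101823}{363902} \approx 176.15$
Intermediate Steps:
$j{\left(z \right)} = 3 + z$
$J{\left(C \right)} = 7$ ($J{\left(C \right)} = 3 + 4 = 7$)
$s{\left(l,v \right)} = 6 + l + v$
$o{\left(Z \right)} = \frac{14}{Z}$ ($o{\left(Z \right)} = 2 \frac{7}{Z} = \frac{14}{Z}$)
$G{\left(P,K \right)} = K P$
$Y{\left(n \right)} = - \frac{112}{3} - \frac{14 n}{3}$ ($Y{\left(n \right)} = \left(6 + 2 + n\right) \frac{14}{-3} = \left(8 + n\right) 14 \left(- \frac{1}{3}\right) = \left(8 + n\right) \left(- \frac{14}{3}\right) = - \frac{112}{3} - \frac{14 n}{3}$)
$\frac{11370}{-15290} - \frac{42101}{Y{\left(43 \right)}} = \frac{11370}{-15290} - \frac{42101}{- \frac{112}{3} - \frac{602}{3}} = 11370 \left(- \frac{1}{15290}\right) - \frac{42101}{- \frac{112}{3} - \frac{602}{3}} = - \frac{1137}{1529} - \frac{42101}{-238} = - \frac{1137}{1529} - - \frac{42101}{238} = - \frac{1137}{1529} + \frac{42101}{238} = \frac{64101823}{363902}$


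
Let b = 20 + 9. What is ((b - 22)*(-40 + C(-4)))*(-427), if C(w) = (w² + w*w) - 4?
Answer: 35868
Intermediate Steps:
b = 29
C(w) = -4 + 2*w² (C(w) = (w² + w²) - 4 = 2*w² - 4 = -4 + 2*w²)
((b - 22)*(-40 + C(-4)))*(-427) = ((29 - 22)*(-40 + (-4 + 2*(-4)²)))*(-427) = (7*(-40 + (-4 + 2*16)))*(-427) = (7*(-40 + (-4 + 32)))*(-427) = (7*(-40 + 28))*(-427) = (7*(-12))*(-427) = -84*(-427) = 35868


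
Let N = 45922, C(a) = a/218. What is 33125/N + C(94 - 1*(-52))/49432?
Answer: 89241883653/123715888568 ≈ 0.72134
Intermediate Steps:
C(a) = a/218 (C(a) = a*(1/218) = a/218)
33125/N + C(94 - 1*(-52))/49432 = 33125/45922 + ((94 - 1*(-52))/218)/49432 = 33125*(1/45922) + ((94 + 52)/218)*(1/49432) = 33125/45922 + ((1/218)*146)*(1/49432) = 33125/45922 + (73/109)*(1/49432) = 33125/45922 + 73/5388088 = 89241883653/123715888568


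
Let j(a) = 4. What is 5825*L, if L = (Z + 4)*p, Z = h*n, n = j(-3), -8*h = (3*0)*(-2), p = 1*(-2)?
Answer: -46600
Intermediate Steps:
p = -2
h = 0 (h = -3*0*(-2)/8 = -0*(-2) = -⅛*0 = 0)
n = 4
Z = 0 (Z = 0*4 = 0)
L = -8 (L = (0 + 4)*(-2) = 4*(-2) = -8)
5825*L = 5825*(-8) = -46600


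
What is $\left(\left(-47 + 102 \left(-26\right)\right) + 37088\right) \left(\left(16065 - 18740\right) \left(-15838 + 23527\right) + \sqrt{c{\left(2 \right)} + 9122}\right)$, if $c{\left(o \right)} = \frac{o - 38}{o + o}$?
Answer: $-707315531175 + 34389 \sqrt{9113} \approx -7.0731 \cdot 10^{11}$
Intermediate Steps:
$c{\left(o \right)} = \frac{-38 + o}{2 o}$
$\left(\left(-47 + 102 \left(-26\right)\right) + 37088\right) \left(\left(16065 - 18740\right) \left(-15838 + 23527\right) + \sqrt{c{\left(2 \right)} + 9122}\right) = \left(\left(-47 + 102 \left(-26\right)\right) + 37088\right) \left(\left(16065 - 18740\right) \left(-15838 + 23527\right) + \sqrt{\frac{-38 + 2}{2 \cdot 2} + 9122}\right) = \left(\left(-47 - 2652\right) + 37088\right) \left(\left(-2675\right) 7689 + \sqrt{\frac{1}{2} \cdot \frac{1}{2} \left(-36\right) + 9122}\right) = \left(-2699 + 37088\right) \left(-20568075 + \sqrt{-9 + 9122}\right) = 34389 \left(-20568075 + \sqrt{9113}\right) = -707315531175 + 34389 \sqrt{9113}$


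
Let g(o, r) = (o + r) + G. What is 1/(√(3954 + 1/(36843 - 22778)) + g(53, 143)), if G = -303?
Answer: -1504955/105417174 - √782196999715/105417174 ≈ -0.022666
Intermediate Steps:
g(o, r) = -303 + o + r (g(o, r) = (o + r) - 303 = -303 + o + r)
1/(√(3954 + 1/(36843 - 22778)) + g(53, 143)) = 1/(√(3954 + 1/(36843 - 22778)) + (-303 + 53 + 143)) = 1/(√(3954 + 1/14065) - 107) = 1/(√(55613011/14065) - 107) = 1/(√782196999715/14065 - 107) = 1/(-107 + √782196999715/14065)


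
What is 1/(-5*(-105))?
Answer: 1/525 ≈ 0.0019048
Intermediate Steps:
1/(-5*(-105)) = 1/525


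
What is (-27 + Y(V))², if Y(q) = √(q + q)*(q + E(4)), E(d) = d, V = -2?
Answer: 713 - 216*I ≈ 713.0 - 216.0*I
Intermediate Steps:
Y(q) = √2*√q*(4 + q) (Y(q) = √(q + q)*(q + 4) = √(2*q)*(4 + q) = (√2*√q)*(4 + q) = √2*√q*(4 + q))
(-27 + Y(V))² = (-27 + √2*√(-2)*(4 - 2))² = (-27 + √2*(I*√2)*2)² = (-27 + 4*I)²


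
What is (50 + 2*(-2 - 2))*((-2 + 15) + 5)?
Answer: 756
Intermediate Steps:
(50 + 2*(-2 - 2))*((-2 + 15) + 5) = (50 + 2*(-4))*(13 + 5) = (50 - 8)*18 = 42*18 = 756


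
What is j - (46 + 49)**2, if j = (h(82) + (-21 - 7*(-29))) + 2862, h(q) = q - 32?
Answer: -5931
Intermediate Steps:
h(q) = -32 + q
j = 3094 (j = ((-32 + 82) + (-21 - 7*(-29))) + 2862 = (50 + (-21 + 203)) + 2862 = (50 + 182) + 2862 = 232 + 2862 = 3094)
j - (46 + 49)**2 = 3094 - (46 + 49)**2 = 3094 - 1*95**2 = 3094 - 1*9025 = 3094 - 9025 = -5931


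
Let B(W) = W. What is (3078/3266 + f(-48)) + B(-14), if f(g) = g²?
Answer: 3741109/1633 ≈ 2290.9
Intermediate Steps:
(3078/3266 + f(-48)) + B(-14) = (3078/3266 + (-48)²) - 14 = (3078*(1/3266) + 2304) - 14 = (1539/1633 + 2304) - 14 = 3763971/1633 - 14 = 3741109/1633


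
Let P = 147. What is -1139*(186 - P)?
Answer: -44421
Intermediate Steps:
-1139*(186 - P) = -1139*(186 - 1*147) = -1139*(186 - 147) = -1139*39 = -44421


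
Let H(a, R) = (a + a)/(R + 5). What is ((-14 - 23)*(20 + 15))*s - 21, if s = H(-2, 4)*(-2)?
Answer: -10549/9 ≈ -1172.1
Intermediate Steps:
H(a, R) = 2*a/(5 + R) (H(a, R) = (2*a)/(5 + R) = 2*a/(5 + R))
s = 8/9 (s = (2*(-2)/(5 + 4))*(-2) = (2*(-2)/9)*(-2) = (2*(-2)*(1/9))*(-2) = -4/9*(-2) = 8/9 ≈ 0.88889)
((-14 - 23)*(20 + 15))*s - 21 = ((-14 - 23)*(20 + 15))*(8/9) - 21 = -37*35*(8/9) - 21 = -1295*8/9 - 21 = -10360/9 - 21 = -10549/9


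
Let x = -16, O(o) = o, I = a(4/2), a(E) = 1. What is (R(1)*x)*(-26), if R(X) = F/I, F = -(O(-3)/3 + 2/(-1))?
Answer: 1248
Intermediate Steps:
I = 1
F = 3 (F = -(-3/3 + 2/(-1)) = -(-3*1/3 + 2*(-1)) = -(-1 - 2) = -1*(-3) = 3)
R(X) = 3 (R(X) = 3/1 = 3*1 = 3)
(R(1)*x)*(-26) = (3*(-16))*(-26) = -48*(-26) = 1248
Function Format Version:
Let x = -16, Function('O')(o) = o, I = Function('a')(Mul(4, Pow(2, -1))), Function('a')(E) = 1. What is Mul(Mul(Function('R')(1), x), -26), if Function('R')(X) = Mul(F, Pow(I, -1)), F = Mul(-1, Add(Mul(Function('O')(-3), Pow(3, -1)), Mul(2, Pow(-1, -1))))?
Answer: 1248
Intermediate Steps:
I = 1
F = 3 (F = Mul(-1, Add(Mul(-3, Pow(3, -1)), Mul(2, Pow(-1, -1)))) = Mul(-1, Add(Mul(-3, Rational(1, 3)), Mul(2, -1))) = Mul(-1, Add(-1, -2)) = Mul(-1, -3) = 3)
Function('R')(X) = 3 (Function('R')(X) = Mul(3, Pow(1, -1)) = Mul(3, 1) = 3)
Mul(Mul(Function('R')(1), x), -26) = Mul(Mul(3, -16), -26) = Mul(-48, -26) = 1248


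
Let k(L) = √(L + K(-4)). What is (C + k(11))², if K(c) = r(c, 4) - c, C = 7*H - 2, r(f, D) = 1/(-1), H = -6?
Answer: (44 - √14)² ≈ 1620.7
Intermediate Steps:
r(f, D) = -1
C = -44 (C = 7*(-6) - 2 = -42 - 2 = -44)
K(c) = -1 - c
k(L) = √(3 + L) (k(L) = √(L + (-1 - 1*(-4))) = √(L + (-1 + 4)) = √(L + 3) = √(3 + L))
(C + k(11))² = (-44 + √(3 + 11))² = (-44 + √14)²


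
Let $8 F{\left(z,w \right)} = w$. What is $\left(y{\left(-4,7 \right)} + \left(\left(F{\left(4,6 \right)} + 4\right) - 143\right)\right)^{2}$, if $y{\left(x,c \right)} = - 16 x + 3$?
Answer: $\frac{81225}{16} \approx 5076.6$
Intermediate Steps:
$y{\left(x,c \right)} = 3 - 16 x$
$F{\left(z,w \right)} = \frac{w}{8}$
$\left(y{\left(-4,7 \right)} + \left(\left(F{\left(4,6 \right)} + 4\right) - 143\right)\right)^{2} = \left(\left(3 - -64\right) + \left(\left(\frac{1}{8} \cdot 6 + 4\right) - 143\right)\right)^{2} = \left(\left(3 + 64\right) + \left(\left(\frac{3}{4} + 4\right) - 143\right)\right)^{2} = \left(67 + \left(\frac{19}{4} - 143\right)\right)^{2} = \left(67 - \frac{553}{4}\right)^{2} = \left(- \frac{285}{4}\right)^{2} = \frac{81225}{16}$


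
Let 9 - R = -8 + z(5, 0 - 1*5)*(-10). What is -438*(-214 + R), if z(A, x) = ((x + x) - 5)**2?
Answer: -899214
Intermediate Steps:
z(A, x) = (-5 + 2*x)**2 (z(A, x) = (2*x - 5)**2 = (-5 + 2*x)**2)
R = 2267 (R = 9 - (-8 + (-5 + 2*(0 - 1*5))**2*(-10)) = 9 - (-8 + (-5 + 2*(0 - 5))**2*(-10)) = 9 - (-8 + (-5 + 2*(-5))**2*(-10)) = 9 - (-8 + (-5 - 10)**2*(-10)) = 9 - (-8 + (-15)**2*(-10)) = 9 - (-8 + 225*(-10)) = 9 - (-8 - 2250) = 9 - 1*(-2258) = 9 + 2258 = 2267)
-438*(-214 + R) = -438*(-214 + 2267) = -438*2053 = -899214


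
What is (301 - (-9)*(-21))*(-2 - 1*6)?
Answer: -896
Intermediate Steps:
(301 - (-9)*(-21))*(-2 - 1*6) = (301 - 1*189)*(-2 - 6) = (301 - 189)*(-8) = 112*(-8) = -896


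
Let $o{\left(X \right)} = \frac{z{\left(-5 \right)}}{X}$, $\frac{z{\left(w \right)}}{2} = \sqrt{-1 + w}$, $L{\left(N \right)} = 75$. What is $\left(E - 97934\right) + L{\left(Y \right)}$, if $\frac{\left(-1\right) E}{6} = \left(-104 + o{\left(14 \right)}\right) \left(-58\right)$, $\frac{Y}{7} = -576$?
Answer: $-134051 + \frac{348 i \sqrt{6}}{7} \approx -1.3405 \cdot 10^{5} + 121.77 i$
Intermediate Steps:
$Y = -4032$ ($Y = 7 \left(-576\right) = -4032$)
$z{\left(w \right)} = 2 \sqrt{-1 + w}$
$o{\left(X \right)} = \frac{2 i \sqrt{6}}{X}$ ($o{\left(X \right)} = \frac{2 \sqrt{-1 - 5}}{X} = \frac{2 \sqrt{-6}}{X} = \frac{2 i \sqrt{6}}{X}$)
$E = -36192 + \frac{348 i \sqrt{6}}{7}$ ($E = - 6 \left(-104 + \frac{2 i \sqrt{6}}{14}\right) \left(-58\right) = - 6 \left(-104 + 2 i \sqrt{6} \cdot \frac{1}{14}\right) \left(-58\right) = - 6 \left(-104 + \frac{i \sqrt{6}}{7}\right) \left(-58\right) = - 6 \left(6032 - \frac{58 i \sqrt{6}}{7}\right) = -36192 + \frac{348 i \sqrt{6}}{7} \approx -36192.0 + 121.77 i$)
$\left(E - 97934\right) + L{\left(Y \right)} = \left(\left(-36192 + \frac{348 i \sqrt{6}}{7}\right) - 97934\right) + 75 = \left(-134126 + \frac{348 i \sqrt{6}}{7}\right) + 75 = -134051 + \frac{348 i \sqrt{6}}{7}$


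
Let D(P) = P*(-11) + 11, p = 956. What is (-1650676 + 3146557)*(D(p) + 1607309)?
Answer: 2388628764324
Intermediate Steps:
D(P) = 11 - 11*P (D(P) = -11*P + 11 = 11 - 11*P)
(-1650676 + 3146557)*(D(p) + 1607309) = (-1650676 + 3146557)*((11 - 11*956) + 1607309) = 1495881*((11 - 10516) + 1607309) = 1495881*(-10505 + 1607309) = 1495881*1596804 = 2388628764324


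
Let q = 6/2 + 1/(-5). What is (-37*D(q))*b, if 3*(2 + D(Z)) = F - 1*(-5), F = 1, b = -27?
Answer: 0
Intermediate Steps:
q = 14/5 (q = 6*(½) + 1*(-⅕) = 3 - ⅕ = 14/5 ≈ 2.8000)
D(Z) = 0 (D(Z) = -2 + (1 - 1*(-5))/3 = -2 + (1 + 5)/3 = -2 + (⅓)*6 = -2 + 2 = 0)
(-37*D(q))*b = -37*0*(-27) = 0*(-27) = 0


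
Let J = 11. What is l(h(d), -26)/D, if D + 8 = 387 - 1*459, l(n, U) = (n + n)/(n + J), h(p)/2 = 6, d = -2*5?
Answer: -3/230 ≈ -0.013043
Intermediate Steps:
d = -10
h(p) = 12 (h(p) = 2*6 = 12)
l(n, U) = 2*n/(11 + n) (l(n, U) = (n + n)/(n + 11) = (2*n)/(11 + n) = 2*n/(11 + n))
D = -80 (D = -8 + (387 - 1*459) = -8 + (387 - 459) = -8 - 72 = -80)
l(h(d), -26)/D = (2*12/(11 + 12))/(-80) = (2*12/23)*(-1/80) = (2*12*(1/23))*(-1/80) = (24/23)*(-1/80) = -3/230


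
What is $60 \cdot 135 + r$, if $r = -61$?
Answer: $8039$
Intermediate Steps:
$60 \cdot 135 + r = 60 \cdot 135 - 61 = 8100 - 61 = 8039$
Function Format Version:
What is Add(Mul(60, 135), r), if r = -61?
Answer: 8039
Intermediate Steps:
Add(Mul(60, 135), r) = Add(Mul(60, 135), -61) = Add(8100, -61) = 8039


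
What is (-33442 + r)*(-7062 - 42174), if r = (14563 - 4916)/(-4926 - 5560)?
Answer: 8633100775662/5243 ≈ 1.6466e+9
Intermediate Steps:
r = -9647/10486 (r = 9647/(-10486) = 9647*(-1/10486) = -9647/10486 ≈ -0.91999)
(-33442 + r)*(-7062 - 42174) = (-33442 - 9647/10486)*(-7062 - 42174) = -350682459/10486*(-49236) = 8633100775662/5243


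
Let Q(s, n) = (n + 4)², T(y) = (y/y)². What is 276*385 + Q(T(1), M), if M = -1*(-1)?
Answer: 106285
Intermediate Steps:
T(y) = 1 (T(y) = 1² = 1)
M = 1
Q(s, n) = (4 + n)²
276*385 + Q(T(1), M) = 276*385 + (4 + 1)² = 106260 + 5² = 106260 + 25 = 106285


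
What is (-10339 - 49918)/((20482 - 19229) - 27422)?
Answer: 60257/26169 ≈ 2.3026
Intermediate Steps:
(-10339 - 49918)/((20482 - 19229) - 27422) = -60257/(1253 - 27422) = -60257/(-26169) = -60257*(-1/26169) = 60257/26169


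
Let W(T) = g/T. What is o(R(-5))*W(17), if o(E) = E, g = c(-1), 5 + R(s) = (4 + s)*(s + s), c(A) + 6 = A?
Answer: -35/17 ≈ -2.0588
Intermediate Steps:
c(A) = -6 + A
R(s) = -5 + 2*s*(4 + s) (R(s) = -5 + (4 + s)*(s + s) = -5 + (4 + s)*(2*s) = -5 + 2*s*(4 + s))
g = -7 (g = -6 - 1 = -7)
W(T) = -7/T
o(R(-5))*W(17) = (-5 + 2*(-5)² + 8*(-5))*(-7/17) = (-5 + 2*25 - 40)*(-7*1/17) = (-5 + 50 - 40)*(-7/17) = 5*(-7/17) = -35/17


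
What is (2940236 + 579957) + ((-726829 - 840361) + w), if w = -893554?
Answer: 1059449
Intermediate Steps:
(2940236 + 579957) + ((-726829 - 840361) + w) = (2940236 + 579957) + ((-726829 - 840361) - 893554) = 3520193 + (-1567190 - 893554) = 3520193 - 2460744 = 1059449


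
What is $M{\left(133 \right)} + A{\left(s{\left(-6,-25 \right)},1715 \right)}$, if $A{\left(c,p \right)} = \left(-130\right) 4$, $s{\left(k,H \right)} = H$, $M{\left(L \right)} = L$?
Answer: $-387$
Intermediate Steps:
$A{\left(c,p \right)} = -520$
$M{\left(133 \right)} + A{\left(s{\left(-6,-25 \right)},1715 \right)} = 133 - 520 = -387$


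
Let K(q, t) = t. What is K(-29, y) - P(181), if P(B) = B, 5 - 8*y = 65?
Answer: -377/2 ≈ -188.50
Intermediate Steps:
y = -15/2 (y = 5/8 - 1/8*65 = 5/8 - 65/8 = -15/2 ≈ -7.5000)
K(-29, y) - P(181) = -15/2 - 1*181 = -15/2 - 181 = -377/2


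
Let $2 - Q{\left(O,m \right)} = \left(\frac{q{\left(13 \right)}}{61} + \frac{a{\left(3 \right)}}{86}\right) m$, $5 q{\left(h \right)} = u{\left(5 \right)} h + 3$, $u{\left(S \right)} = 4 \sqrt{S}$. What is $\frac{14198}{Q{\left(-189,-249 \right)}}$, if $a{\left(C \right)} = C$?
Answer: $- \frac{128310243830980}{6081017289551} + \frac{414692904369120 \sqrt{5}}{6081017289551} \approx 131.39$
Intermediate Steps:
$q{\left(h \right)} = \frac{3}{5} + \frac{4 h \sqrt{5}}{5}$ ($q{\left(h \right)} = \frac{4 \sqrt{5} h + 3}{5} = \frac{4 h \sqrt{5} + 3}{5} = \frac{3 + 4 h \sqrt{5}}{5} = \frac{3}{5} + \frac{4 h \sqrt{5}}{5}$)
$Q{\left(O,m \right)} = 2 - m \left(\frac{1173}{26230} + \frac{52 \sqrt{5}}{305}\right)$ ($Q{\left(O,m \right)} = 2 - \left(\frac{\frac{3}{5} + \frac{4}{5} \cdot 13 \sqrt{5}}{61} + \frac{3}{86}\right) m = 2 - \left(\left(\frac{3}{5} + \frac{52 \sqrt{5}}{5}\right) \frac{1}{61} + 3 \cdot \frac{1}{86}\right) m = 2 - \left(\left(\frac{3}{305} + \frac{52 \sqrt{5}}{305}\right) + \frac{3}{86}\right) m = 2 - \left(\frac{1173}{26230} + \frac{52 \sqrt{5}}{305}\right) m = 2 - m \left(\frac{1173}{26230} + \frac{52 \sqrt{5}}{305}\right)$)
$\frac{14198}{Q{\left(-189,-249 \right)}} = \frac{14198}{2 - - \frac{292077}{26230} - - \frac{12948 \sqrt{5}}{305}} = \frac{14198}{2 + \frac{292077}{26230} + \frac{12948 \sqrt{5}}{305}} = \frac{14198}{\frac{344537}{26230} + \frac{12948 \sqrt{5}}{305}}$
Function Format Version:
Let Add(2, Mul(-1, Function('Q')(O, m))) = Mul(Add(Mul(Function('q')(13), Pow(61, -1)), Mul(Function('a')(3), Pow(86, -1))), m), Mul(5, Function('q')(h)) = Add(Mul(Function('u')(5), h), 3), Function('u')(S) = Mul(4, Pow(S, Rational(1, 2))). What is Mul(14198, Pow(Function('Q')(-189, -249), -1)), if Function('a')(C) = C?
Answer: Add(Rational(-128310243830980, 6081017289551), Mul(Rational(414692904369120, 6081017289551), Pow(5, Rational(1, 2)))) ≈ 131.39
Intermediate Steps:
Function('q')(h) = Add(Rational(3, 5), Mul(Rational(4, 5), h, Pow(5, Rational(1, 2)))) (Function('q')(h) = Mul(Rational(1, 5), Add(Mul(Mul(4, Pow(5, Rational(1, 2))), h), 3)) = Mul(Rational(1, 5), Add(Mul(4, h, Pow(5, Rational(1, 2))), 3)) = Mul(Rational(1, 5), Add(3, Mul(4, h, Pow(5, Rational(1, 2))))) = Add(Rational(3, 5), Mul(Rational(4, 5), h, Pow(5, Rational(1, 2)))))
Function('Q')(O, m) = Add(2, Mul(-1, m, Add(Rational(1173, 26230), Mul(Rational(52, 305), Pow(5, Rational(1, 2)))))) (Function('Q')(O, m) = Add(2, Mul(-1, Mul(Add(Mul(Add(Rational(3, 5), Mul(Rational(4, 5), 13, Pow(5, Rational(1, 2)))), Pow(61, -1)), Mul(3, Pow(86, -1))), m))) = Add(2, Mul(-1, Mul(Add(Mul(Add(Rational(3, 5), Mul(Rational(52, 5), Pow(5, Rational(1, 2)))), Rational(1, 61)), Mul(3, Rational(1, 86))), m))) = Add(2, Mul(-1, Mul(Add(Add(Rational(3, 305), Mul(Rational(52, 305), Pow(5, Rational(1, 2)))), Rational(3, 86)), m))) = Add(2, Mul(-1, Mul(Add(Rational(1173, 26230), Mul(Rational(52, 305), Pow(5, Rational(1, 2)))), m))) = Add(2, Mul(-1, Mul(m, Add(Rational(1173, 26230), Mul(Rational(52, 305), Pow(5, Rational(1, 2))))))) = Add(2, Mul(-1, m, Add(Rational(1173, 26230), Mul(Rational(52, 305), Pow(5, Rational(1, 2)))))))
Mul(14198, Pow(Function('Q')(-189, -249), -1)) = Mul(14198, Pow(Add(2, Mul(Rational(-1173, 26230), -249), Mul(Rational(-52, 305), -249, Pow(5, Rational(1, 2)))), -1)) = Mul(14198, Pow(Add(2, Rational(292077, 26230), Mul(Rational(12948, 305), Pow(5, Rational(1, 2)))), -1)) = Mul(14198, Pow(Add(Rational(344537, 26230), Mul(Rational(12948, 305), Pow(5, Rational(1, 2)))), -1))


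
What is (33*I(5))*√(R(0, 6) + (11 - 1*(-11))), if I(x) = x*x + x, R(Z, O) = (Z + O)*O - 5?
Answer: 990*√53 ≈ 7207.3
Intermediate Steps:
R(Z, O) = -5 + O*(O + Z) (R(Z, O) = (O + Z)*O - 5 = O*(O + Z) - 5 = -5 + O*(O + Z))
I(x) = x + x² (I(x) = x² + x = x + x²)
(33*I(5))*√(R(0, 6) + (11 - 1*(-11))) = (33*(5*(1 + 5)))*√((-5 + 6² + 6*0) + (11 - 1*(-11))) = (33*(5*6))*√((-5 + 36 + 0) + (11 + 11)) = (33*30)*√(31 + 22) = 990*√53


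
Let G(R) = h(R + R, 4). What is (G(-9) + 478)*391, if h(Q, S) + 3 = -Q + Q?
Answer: 185725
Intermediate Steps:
h(Q, S) = -3 (h(Q, S) = -3 + (-Q + Q) = -3 + 0 = -3)
G(R) = -3
(G(-9) + 478)*391 = (-3 + 478)*391 = 475*391 = 185725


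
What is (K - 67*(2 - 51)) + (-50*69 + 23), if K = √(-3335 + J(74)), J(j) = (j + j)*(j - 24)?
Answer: -144 + √4065 ≈ -80.243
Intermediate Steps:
J(j) = 2*j*(-24 + j) (J(j) = (2*j)*(-24 + j) = 2*j*(-24 + j))
K = √4065 (K = √(-3335 + 2*74*(-24 + 74)) = √(-3335 + 2*74*50) = √(-3335 + 7400) = √4065 ≈ 63.757)
(K - 67*(2 - 51)) + (-50*69 + 23) = (√4065 - 67*(2 - 51)) + (-50*69 + 23) = (√4065 - 67*(-49)) + (-3450 + 23) = (√4065 + 3283) - 3427 = (3283 + √4065) - 3427 = -144 + √4065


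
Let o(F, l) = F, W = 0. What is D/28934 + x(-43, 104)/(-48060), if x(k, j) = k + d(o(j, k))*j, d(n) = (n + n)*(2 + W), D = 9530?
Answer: -132090769/231761340 ≈ -0.56994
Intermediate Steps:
d(n) = 4*n (d(n) = (n + n)*(2 + 0) = (2*n)*2 = 4*n)
x(k, j) = k + 4*j² (x(k, j) = k + (4*j)*j = k + 4*j²)
D/28934 + x(-43, 104)/(-48060) = 9530/28934 + (-43 + 4*104²)/(-48060) = 9530*(1/28934) + (-43 + 4*10816)*(-1/48060) = 4765/14467 + (-43 + 43264)*(-1/48060) = 4765/14467 + 43221*(-1/48060) = 4765/14467 - 14407/16020 = -132090769/231761340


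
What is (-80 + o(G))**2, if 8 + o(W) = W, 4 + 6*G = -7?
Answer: 290521/36 ≈ 8070.0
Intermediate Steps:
G = -11/6 (G = -2/3 + (1/6)*(-7) = -2/3 - 7/6 = -11/6 ≈ -1.8333)
o(W) = -8 + W
(-80 + o(G))**2 = (-80 + (-8 - 11/6))**2 = (-80 - 59/6)**2 = (-539/6)**2 = 290521/36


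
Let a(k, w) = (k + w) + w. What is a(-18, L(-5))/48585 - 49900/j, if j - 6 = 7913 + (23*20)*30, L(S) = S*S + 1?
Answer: -2423653054/1055217615 ≈ -2.2968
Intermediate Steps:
L(S) = 1 + S**2 (L(S) = S**2 + 1 = 1 + S**2)
a(k, w) = k + 2*w
j = 21719 (j = 6 + (7913 + (23*20)*30) = 6 + (7913 + 460*30) = 6 + (7913 + 13800) = 6 + 21713 = 21719)
a(-18, L(-5))/48585 - 49900/j = (-18 + 2*(1 + (-5)**2))/48585 - 49900/21719 = (-18 + 2*(1 + 25))*(1/48585) - 49900*1/21719 = (-18 + 2*26)*(1/48585) - 49900/21719 = (-18 + 52)*(1/48585) - 49900/21719 = 34*(1/48585) - 49900/21719 = 34/48585 - 49900/21719 = -2423653054/1055217615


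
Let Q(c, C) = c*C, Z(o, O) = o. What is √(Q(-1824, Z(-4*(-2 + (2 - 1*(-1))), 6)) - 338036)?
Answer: 2*I*√82685 ≈ 575.1*I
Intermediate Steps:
Q(c, C) = C*c
√(Q(-1824, Z(-4*(-2 + (2 - 1*(-1))), 6)) - 338036) = √(-4*(-2 + (2 - 1*(-1)))*(-1824) - 338036) = √(-4*(-2 + (2 + 1))*(-1824) - 338036) = √(-4*(-2 + 3)*(-1824) - 338036) = √(-4*1*(-1824) - 338036) = √(-4*(-1824) - 338036) = √(7296 - 338036) = √(-330740) = 2*I*√82685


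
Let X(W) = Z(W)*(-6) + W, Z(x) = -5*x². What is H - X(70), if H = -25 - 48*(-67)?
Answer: -143879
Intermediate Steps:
H = 3191 (H = -25 + 3216 = 3191)
X(W) = W + 30*W² (X(W) = -5*W²*(-6) + W = 30*W² + W = W + 30*W²)
H - X(70) = 3191 - 70*(1 + 30*70) = 3191 - 70*(1 + 2100) = 3191 - 70*2101 = 3191 - 1*147070 = 3191 - 147070 = -143879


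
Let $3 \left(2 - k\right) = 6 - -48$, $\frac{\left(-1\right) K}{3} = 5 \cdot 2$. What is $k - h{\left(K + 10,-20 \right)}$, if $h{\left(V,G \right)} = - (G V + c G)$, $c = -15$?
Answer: $684$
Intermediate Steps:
$K = -30$ ($K = - 3 \cdot 5 \cdot 2 = \left(-3\right) 10 = -30$)
$k = -16$ ($k = 2 - \frac{6 - -48}{3} = 2 - \frac{6 + 48}{3} = 2 - 18 = -16$)
$h{\left(V,G \right)} = 15 G - G V$ ($h{\left(V,G \right)} = - (G V - 15 G) = - (- 15 G + G V) = 15 G - G V$)
$k - h{\left(K + 10,-20 \right)} = -16 - - 20 \left(15 - \left(-30 + 10\right)\right) = -16 - - 20 \left(15 - -20\right) = -16 - - 20 \left(15 + 20\right) = -16 - \left(-20\right) 35 = -16 - -700 = -16 + 700 = 684$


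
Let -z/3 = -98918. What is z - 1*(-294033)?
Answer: 590787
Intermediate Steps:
z = 296754 (z = -3*(-98918) = 296754)
z - 1*(-294033) = 296754 - 1*(-294033) = 296754 + 294033 = 590787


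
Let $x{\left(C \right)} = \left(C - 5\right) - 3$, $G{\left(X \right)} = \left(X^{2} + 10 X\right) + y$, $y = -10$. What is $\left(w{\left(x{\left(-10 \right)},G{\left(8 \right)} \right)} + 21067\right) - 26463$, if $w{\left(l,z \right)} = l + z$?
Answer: $-5280$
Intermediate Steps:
$G{\left(X \right)} = -10 + X^{2} + 10 X$ ($G{\left(X \right)} = \left(X^{2} + 10 X\right) - 10 = -10 + X^{2} + 10 X$)
$x{\left(C \right)} = -8 + C$ ($x{\left(C \right)} = \left(-5 + C\right) - 3 = -8 + C$)
$\left(w{\left(x{\left(-10 \right)},G{\left(8 \right)} \right)} + 21067\right) - 26463 = \left(\left(\left(-8 - 10\right) + \left(-10 + 8^{2} + 10 \cdot 8\right)\right) + 21067\right) - 26463 = \left(\left(-18 + \left(-10 + 64 + 80\right)\right) + 21067\right) - 26463 = \left(\left(-18 + 134\right) + 21067\right) - 26463 = \left(116 + 21067\right) - 26463 = 21183 - 26463 = -5280$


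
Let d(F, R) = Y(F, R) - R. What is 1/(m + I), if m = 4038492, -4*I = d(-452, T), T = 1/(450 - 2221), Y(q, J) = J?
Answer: 1/4038492 ≈ 2.4762e-7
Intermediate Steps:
T = -1/1771 (T = 1/(-1771) = -1/1771 ≈ -0.00056465)
d(F, R) = 0 (d(F, R) = R - R = 0)
I = 0 (I = -¼*0 = 0)
1/(m + I) = 1/(4038492 + 0) = 1/4038492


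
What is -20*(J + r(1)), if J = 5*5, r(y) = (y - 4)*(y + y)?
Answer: -380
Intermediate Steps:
r(y) = 2*y*(-4 + y) (r(y) = (-4 + y)*(2*y) = 2*y*(-4 + y))
J = 25
-20*(J + r(1)) = -20*(25 + 2*1*(-4 + 1)) = -20*(25 + 2*1*(-3)) = -20*(25 - 6) = -20*19 = -380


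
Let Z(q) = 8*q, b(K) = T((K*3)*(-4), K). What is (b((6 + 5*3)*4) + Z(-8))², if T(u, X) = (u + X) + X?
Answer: 817216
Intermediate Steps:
T(u, X) = u + 2*X (T(u, X) = (X + u) + X = u + 2*X)
b(K) = -10*K (b(K) = (K*3)*(-4) + 2*K = (3*K)*(-4) + 2*K = -12*K + 2*K = -10*K)
(b((6 + 5*3)*4) + Z(-8))² = (-10*(6 + 5*3)*4 + 8*(-8))² = (-10*(6 + 15)*4 - 64)² = (-210*4 - 64)² = (-10*84 - 64)² = (-840 - 64)² = (-904)² = 817216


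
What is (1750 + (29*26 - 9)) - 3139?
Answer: -644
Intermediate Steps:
(1750 + (29*26 - 9)) - 3139 = (1750 + (754 - 9)) - 3139 = (1750 + 745) - 3139 = 2495 - 3139 = -644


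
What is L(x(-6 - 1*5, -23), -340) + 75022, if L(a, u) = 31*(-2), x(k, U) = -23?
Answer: 74960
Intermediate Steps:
L(a, u) = -62
L(x(-6 - 1*5, -23), -340) + 75022 = -62 + 75022 = 74960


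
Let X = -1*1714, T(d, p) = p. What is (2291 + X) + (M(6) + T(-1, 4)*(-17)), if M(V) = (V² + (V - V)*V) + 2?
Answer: 547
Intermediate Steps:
M(V) = 2 + V² (M(V) = (V² + 0*V) + 2 = (V² + 0) + 2 = V² + 2 = 2 + V²)
X = -1714
(2291 + X) + (M(6) + T(-1, 4)*(-17)) = (2291 - 1714) + ((2 + 6²) + 4*(-17)) = 577 + ((2 + 36) - 68) = 577 + (38 - 68) = 577 - 30 = 547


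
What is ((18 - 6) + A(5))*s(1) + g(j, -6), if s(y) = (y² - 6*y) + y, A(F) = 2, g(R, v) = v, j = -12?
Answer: -62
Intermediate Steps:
s(y) = y² - 5*y
((18 - 6) + A(5))*s(1) + g(j, -6) = ((18 - 6) + 2)*(1*(-5 + 1)) - 6 = (12 + 2)*(1*(-4)) - 6 = 14*(-4) - 6 = -56 - 6 = -62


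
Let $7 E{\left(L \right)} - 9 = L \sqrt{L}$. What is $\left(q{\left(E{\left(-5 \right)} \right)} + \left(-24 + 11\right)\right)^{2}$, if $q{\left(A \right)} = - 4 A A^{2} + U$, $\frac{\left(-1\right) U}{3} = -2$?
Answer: $\frac{39113489}{117649} + \frac{788240 i \sqrt{5}}{2401} \approx 332.46 + 734.09 i$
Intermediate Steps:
$E{\left(L \right)} = \frac{9}{7} + \frac{L^{\frac{3}{2}}}{7}$ ($E{\left(L \right)} = \frac{9}{7} + \frac{L \sqrt{L}}{7} = \frac{9}{7} + \frac{L^{\frac{3}{2}}}{7}$)
$U = 6$ ($U = \left(-3\right) \left(-2\right) = 6$)
$q{\left(A \right)} = 6 - 4 A^{3}$ ($q{\left(A \right)} = - 4 A A^{2} + 6 = - 4 A^{3} + 6 = 6 - 4 A^{3}$)
$\left(q{\left(E{\left(-5 \right)} \right)} + \left(-24 + 11\right)\right)^{2} = \left(\left(6 - 4 \left(\frac{9}{7} + \frac{\left(-5\right)^{\frac{3}{2}}}{7}\right)^{3}\right) + \left(-24 + 11\right)\right)^{2} = \left(\left(6 - 4 \left(\frac{9}{7} + \frac{\left(-5\right) i \sqrt{5}}{7}\right)^{3}\right) - 13\right)^{2} = \left(\left(6 - 4 \left(\frac{9}{7} - \frac{5 i \sqrt{5}}{7}\right)^{3}\right) - 13\right)^{2} = \left(-7 - 4 \left(\frac{9}{7} - \frac{5 i \sqrt{5}}{7}\right)^{3}\right)^{2}$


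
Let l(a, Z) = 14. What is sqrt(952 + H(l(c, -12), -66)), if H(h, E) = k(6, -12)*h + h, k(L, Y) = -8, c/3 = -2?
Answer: sqrt(854) ≈ 29.223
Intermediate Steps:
c = -6 (c = 3*(-2) = -6)
H(h, E) = -7*h (H(h, E) = -8*h + h = -7*h)
sqrt(952 + H(l(c, -12), -66)) = sqrt(952 - 7*14) = sqrt(952 - 98) = sqrt(854)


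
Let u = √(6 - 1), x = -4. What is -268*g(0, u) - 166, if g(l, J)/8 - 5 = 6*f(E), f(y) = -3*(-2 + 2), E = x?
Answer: -10886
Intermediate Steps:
E = -4
f(y) = 0 (f(y) = -3*0 = 0)
u = √5 ≈ 2.2361
g(l, J) = 40 (g(l, J) = 40 + 8*(6*0) = 40 + 8*0 = 40 + 0 = 40)
-268*g(0, u) - 166 = -268*40 - 166 = -10720 - 166 = -10886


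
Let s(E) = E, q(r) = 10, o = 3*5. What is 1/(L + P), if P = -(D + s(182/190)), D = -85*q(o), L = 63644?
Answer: 95/6126839 ≈ 1.5506e-5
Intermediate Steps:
o = 15
D = -850 (D = -85*10 = -850)
P = 80659/95 (P = -(-850 + 182/190) = -(-850 + 182*(1/190)) = -(-850 + 91/95) = -1*(-80659/95) = 80659/95 ≈ 849.04)
1/(L + P) = 1/(63644 + 80659/95) = 1/(6126839/95) = 95/6126839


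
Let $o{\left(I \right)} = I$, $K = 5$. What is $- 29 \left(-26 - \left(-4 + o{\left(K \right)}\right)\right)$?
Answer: $783$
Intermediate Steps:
$- 29 \left(-26 - \left(-4 + o{\left(K \right)}\right)\right) = - 29 \left(-26 + \left(4 - 5\right)\right) = - 29 \left(-26 - 1\right) = \left(-29\right) \left(-27\right) = 783$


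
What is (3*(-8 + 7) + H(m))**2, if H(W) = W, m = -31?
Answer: 1156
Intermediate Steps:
(3*(-8 + 7) + H(m))**2 = (3*(-8 + 7) - 31)**2 = (3*(-1) - 31)**2 = (-3 - 31)**2 = (-34)**2 = 1156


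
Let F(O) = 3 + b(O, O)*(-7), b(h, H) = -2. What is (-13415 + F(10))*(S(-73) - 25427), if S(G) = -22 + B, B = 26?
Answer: 340617354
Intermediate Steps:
F(O) = 17 (F(O) = 3 - 2*(-7) = 3 + 14 = 17)
S(G) = 4 (S(G) = -22 + 26 = 4)
(-13415 + F(10))*(S(-73) - 25427) = (-13415 + 17)*(4 - 25427) = -13398*(-25423) = 340617354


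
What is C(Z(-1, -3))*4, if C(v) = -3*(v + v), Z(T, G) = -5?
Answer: 120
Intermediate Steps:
C(v) = -6*v
C(Z(-1, -3))*4 = -6*(-5)*4 = 30*4 = 120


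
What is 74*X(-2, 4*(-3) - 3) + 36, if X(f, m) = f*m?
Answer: 2256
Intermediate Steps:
74*X(-2, 4*(-3) - 3) + 36 = 74*(-2*(4*(-3) - 3)) + 36 = 74*(-2*(-12 - 3)) + 36 = 74*(-2*(-15)) + 36 = 74*30 + 36 = 2220 + 36 = 2256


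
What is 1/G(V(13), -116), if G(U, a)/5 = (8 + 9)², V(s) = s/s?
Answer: 1/1445 ≈ 0.00069204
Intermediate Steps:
V(s) = 1
G(U, a) = 1445 (G(U, a) = 5*(8 + 9)² = 5*17² = 5*289 = 1445)
1/G(V(13), -116) = 1/1445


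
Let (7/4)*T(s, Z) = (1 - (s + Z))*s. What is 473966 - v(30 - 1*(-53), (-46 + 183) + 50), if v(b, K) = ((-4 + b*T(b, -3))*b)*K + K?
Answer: 33791788445/7 ≈ 4.8274e+9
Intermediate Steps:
T(s, Z) = 4*s*(1 - Z - s)/7 (T(s, Z) = 4*((1 - (s + Z))*s)/7 = 4*((1 - (Z + s))*s)/7 = 4*((1 + (-Z - s))*s)/7 = 4*((1 - Z - s)*s)/7 = 4*(s*(1 - Z - s))/7 = 4*s*(1 - Z - s)/7)
v(b, K) = K + K*b*(-4 + 4*b²*(4 - b)/7) (v(b, K) = ((-4 + b*(4*b*(1 - 1*(-3) - b)/7))*b)*K + K = ((-4 + b*(4*b*(1 + 3 - b)/7))*b)*K + K = ((-4 + b*(4*b*(4 - b)/7))*b)*K + K = ((-4 + 4*b²*(4 - b)/7)*b)*K + K = (b*(-4 + 4*b²*(4 - b)/7))*K + K = K*b*(-4 + 4*b²*(4 - b)/7) + K = K + K*b*(-4 + 4*b²*(4 - b)/7))
473966 - v(30 - 1*(-53), (-46 + 183) + 50) = 473966 - (-1)*((-46 + 183) + 50)*(-7 + 28*(30 - 1*(-53)) + 4*(30 - 1*(-53))³*(-4 + (30 - 1*(-53))))/7 = 473966 - (-1)*(137 + 50)*(-7 + 28*(30 + 53) + 4*(30 + 53)³*(-4 + (30 + 53)))/7 = 473966 - (-1)*187*(-7 + 28*83 + 4*83³*(-4 + 83))/7 = 473966 - (-1)*187*(-7 + 2324 + 4*571787*79)/7 = 473966 - (-1)*187*(-7 + 2324 + 180684692)/7 = 473966 - (-1)*187*180687009/7 = 473966 - 1*(-33788470683/7) = 473966 + 33788470683/7 = 33791788445/7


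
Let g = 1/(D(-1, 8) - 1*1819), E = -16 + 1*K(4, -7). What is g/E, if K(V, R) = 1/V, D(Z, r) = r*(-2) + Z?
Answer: 1/28917 ≈ 3.4582e-5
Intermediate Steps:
D(Z, r) = Z - 2*r (D(Z, r) = -2*r + Z = Z - 2*r)
E = -63/4 (E = -16 + 1/4 = -63/4 ≈ -15.750)
g = -1/1836 (g = 1/((-1 - 2*8) - 1*1819) = 1/((-1 - 16) - 1819) = 1/(-17 - 1819) = 1/(-1836) = -1/1836 ≈ -0.00054466)
g/E = -1/(1836*(-63/4)) = -1/1836*(-4/63) = 1/28917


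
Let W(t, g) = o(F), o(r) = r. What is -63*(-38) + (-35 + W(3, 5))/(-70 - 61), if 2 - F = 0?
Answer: 313647/131 ≈ 2394.3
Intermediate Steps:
F = 2 (F = 2 - 1*0 = 2 + 0 = 2)
W(t, g) = 2
-63*(-38) + (-35 + W(3, 5))/(-70 - 61) = -63*(-38) + (-35 + 2)/(-70 - 61) = 2394 - 33/(-131) = 2394 - 33*(-1/131) = 2394 + 33/131 = 313647/131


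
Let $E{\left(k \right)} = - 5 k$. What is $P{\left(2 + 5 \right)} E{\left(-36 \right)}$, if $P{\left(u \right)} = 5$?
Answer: $900$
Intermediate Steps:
$P{\left(2 + 5 \right)} E{\left(-36 \right)} = 5 \left(\left(-5\right) \left(-36\right)\right) = 5 \cdot 180 = 900$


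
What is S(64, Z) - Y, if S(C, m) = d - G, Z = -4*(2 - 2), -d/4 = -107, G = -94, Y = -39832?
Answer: 40354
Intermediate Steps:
d = 428 (d = -4*(-107) = 428)
Z = 0 (Z = -4*0 = 0)
S(C, m) = 522 (S(C, m) = 428 - 1*(-94) = 428 + 94 = 522)
S(64, Z) - Y = 522 - 1*(-39832) = 522 + 39832 = 40354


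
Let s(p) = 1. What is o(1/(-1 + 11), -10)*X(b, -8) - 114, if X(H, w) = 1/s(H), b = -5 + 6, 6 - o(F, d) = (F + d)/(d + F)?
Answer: -109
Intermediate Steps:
o(F, d) = 5 (o(F, d) = 6 - (F + d)/(d + F) = 6 - (F + d)/(F + d) = 6 - 1*1 = 6 - 1 = 5)
b = 1
X(H, w) = 1 (X(H, w) = 1/1 = 1)
o(1/(-1 + 11), -10)*X(b, -8) - 114 = 5*1 - 114 = 5 - 114 = -109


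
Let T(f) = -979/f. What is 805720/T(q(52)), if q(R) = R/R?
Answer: -805720/979 ≈ -823.00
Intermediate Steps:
q(R) = 1
805720/T(q(52)) = 805720/((-979/1)) = 805720/((-979*1)) = 805720/(-979) = 805720*(-1/979) = -805720/979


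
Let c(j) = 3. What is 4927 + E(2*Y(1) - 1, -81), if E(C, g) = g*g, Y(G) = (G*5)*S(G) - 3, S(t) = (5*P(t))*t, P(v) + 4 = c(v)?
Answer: 11488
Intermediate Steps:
P(v) = -1 (P(v) = -4 + 3 = -1)
S(t) = -5*t (S(t) = (5*(-1))*t = -5*t)
Y(G) = -3 - 25*G² (Y(G) = (G*5)*(-5*G) - 3 = (5*G)*(-5*G) - 3 = -25*G² - 3 = -3 - 25*G²)
E(C, g) = g²
4927 + E(2*Y(1) - 1, -81) = 4927 + (-81)² = 4927 + 6561 = 11488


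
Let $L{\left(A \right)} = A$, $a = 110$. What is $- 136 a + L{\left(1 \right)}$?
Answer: $-14959$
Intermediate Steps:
$- 136 a + L{\left(1 \right)} = \left(-136\right) 110 + 1 = -14960 + 1 = -14959$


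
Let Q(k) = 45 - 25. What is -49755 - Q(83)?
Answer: -49775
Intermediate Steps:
Q(k) = 20
-49755 - Q(83) = -49755 - 1*20 = -49755 - 20 = -49775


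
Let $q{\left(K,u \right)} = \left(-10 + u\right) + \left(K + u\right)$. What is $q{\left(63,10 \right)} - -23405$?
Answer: $23478$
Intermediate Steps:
$q{\left(K,u \right)} = -10 + K + 2 u$
$q{\left(63,10 \right)} - -23405 = \left(-10 + 63 + 2 \cdot 10\right) - -23405 = \left(-10 + 63 + 20\right) + 23405 = 73 + 23405 = 23478$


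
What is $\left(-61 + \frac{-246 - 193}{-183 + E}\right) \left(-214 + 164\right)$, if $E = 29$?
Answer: $\frac{223875}{77} \approx 2907.5$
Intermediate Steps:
$\left(-61 + \frac{-246 - 193}{-183 + E}\right) \left(-214 + 164\right) = \left(-61 + \frac{-246 - 193}{-183 + 29}\right) \left(-214 + 164\right) = \left(-61 - \frac{439}{-154}\right) \left(-50\right) = \left(-61 - - \frac{439}{154}\right) \left(-50\right) = \left(-61 + \frac{439}{154}\right) \left(-50\right) = \left(- \frac{8955}{154}\right) \left(-50\right) = \frac{223875}{77}$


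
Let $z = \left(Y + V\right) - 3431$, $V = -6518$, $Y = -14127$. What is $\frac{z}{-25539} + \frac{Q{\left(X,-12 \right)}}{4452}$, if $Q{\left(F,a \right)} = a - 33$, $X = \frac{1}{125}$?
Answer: $\frac{35345699}{37899876} \approx 0.93261$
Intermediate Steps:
$X = \frac{1}{125} \approx 0.008$
$Q{\left(F,a \right)} = -33 + a$ ($Q{\left(F,a \right)} = a - 33 = -33 + a$)
$z = -24076$ ($z = \left(-14127 - 6518\right) - 3431 = -20645 - 3431 = -24076$)
$\frac{z}{-25539} + \frac{Q{\left(X,-12 \right)}}{4452} = - \frac{24076}{-25539} + \frac{-33 - 12}{4452} = \left(-24076\right) \left(- \frac{1}{25539}\right) - \frac{15}{1484} = \frac{24076}{25539} - \frac{15}{1484} = \frac{35345699}{37899876}$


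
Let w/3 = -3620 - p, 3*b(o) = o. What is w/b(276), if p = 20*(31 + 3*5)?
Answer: -3405/23 ≈ -148.04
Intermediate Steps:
p = 920 (p = 20*(31 + 15) = 20*46 = 920)
b(o) = o/3
w = -13620 (w = 3*(-3620 - 1*920) = 3*(-3620 - 920) = 3*(-4540) = -13620)
w/b(276) = -13620/((⅓)*276) = -13620/92 = -13620*1/92 = -3405/23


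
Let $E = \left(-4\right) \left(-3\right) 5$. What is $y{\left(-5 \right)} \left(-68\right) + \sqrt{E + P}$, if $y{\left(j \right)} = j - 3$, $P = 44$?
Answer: $544 + 2 \sqrt{26} \approx 554.2$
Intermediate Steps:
$E = 60$ ($E = 12 \cdot 5 = 60$)
$y{\left(j \right)} = -3 + j$ ($y{\left(j \right)} = j - 3 = -3 + j$)
$y{\left(-5 \right)} \left(-68\right) + \sqrt{E + P} = \left(-3 - 5\right) \left(-68\right) + \sqrt{60 + 44} = \left(-8\right) \left(-68\right) + \sqrt{104} = 544 + 2 \sqrt{26}$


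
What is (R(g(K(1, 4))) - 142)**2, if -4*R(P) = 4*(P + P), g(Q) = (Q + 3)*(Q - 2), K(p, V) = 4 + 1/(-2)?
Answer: 104329/4 ≈ 26082.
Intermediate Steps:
K(p, V) = 7/2 (K(p, V) = 4 + 1*(-1/2) = 4 - 1/2 = 7/2)
g(Q) = (-2 + Q)*(3 + Q) (g(Q) = (3 + Q)*(-2 + Q) = (-2 + Q)*(3 + Q))
R(P) = -2*P (R(P) = -(P + P) = -2*P)
(R(g(K(1, 4))) - 142)**2 = (-2*(-6 + 7/2 + (7/2)**2) - 142)**2 = (-2*(-6 + 7/2 + 49/4) - 142)**2 = (-2*39/4 - 142)**2 = (-39/2 - 142)**2 = (-323/2)**2 = 104329/4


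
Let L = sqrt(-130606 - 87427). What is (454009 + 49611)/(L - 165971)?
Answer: -41793157510/13773295437 - 251810*I*sqrt(218033)/13773295437 ≈ -3.0344 - 0.0085368*I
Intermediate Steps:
L = I*sqrt(218033) (L = sqrt(-218033) = I*sqrt(218033) ≈ 466.94*I)
(454009 + 49611)/(L - 165971) = (454009 + 49611)/(I*sqrt(218033) - 165971) = 503620/(-165971 + I*sqrt(218033))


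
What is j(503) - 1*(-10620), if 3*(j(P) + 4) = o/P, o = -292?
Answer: 16019252/1509 ≈ 10616.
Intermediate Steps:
j(P) = -4 - 292/(3*P) (j(P) = -4 + (-292/P)/3 = -4 - 292/(3*P))
j(503) - 1*(-10620) = (-4 - 292/3/503) - 1*(-10620) = (-4 - 292/3*1/503) + 10620 = (-4 - 292/1509) + 10620 = -6328/1509 + 10620 = 16019252/1509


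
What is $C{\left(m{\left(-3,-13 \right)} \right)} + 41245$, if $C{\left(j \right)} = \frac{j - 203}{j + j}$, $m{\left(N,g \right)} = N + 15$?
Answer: $\frac{989689}{24} \approx 41237.0$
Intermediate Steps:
$m{\left(N,g \right)} = 15 + N$
$C{\left(j \right)} = \frac{-203 + j}{2 j}$
$C{\left(m{\left(-3,-13 \right)} \right)} + 41245 = \frac{-203 + \left(15 - 3\right)}{2 \left(15 - 3\right)} + 41245 = \frac{-203 + 12}{2 \cdot 12} + 41245 = \frac{1}{2} \cdot \frac{1}{12} \left(-191\right) + 41245 = - \frac{191}{24} + 41245 = \frac{989689}{24}$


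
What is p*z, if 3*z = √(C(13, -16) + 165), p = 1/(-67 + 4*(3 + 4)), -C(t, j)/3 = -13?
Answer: -2*√51/117 ≈ -0.12208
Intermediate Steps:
C(t, j) = 39 (C(t, j) = -3*(-13) = 39)
p = -1/39 (p = 1/(-67 + 4*7) = 1/(-67 + 28) = 1/(-39) = -1/39 ≈ -0.025641)
z = 2*√51/3 (z = √(39 + 165)/3 = √204/3 = (2*√51)/3 = 2*√51/3 ≈ 4.7610)
p*z = -2*√51/117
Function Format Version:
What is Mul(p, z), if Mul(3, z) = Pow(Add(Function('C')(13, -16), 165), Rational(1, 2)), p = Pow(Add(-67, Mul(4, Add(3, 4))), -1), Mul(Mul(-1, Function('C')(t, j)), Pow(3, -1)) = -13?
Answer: Mul(Rational(-2, 117), Pow(51, Rational(1, 2))) ≈ -0.12208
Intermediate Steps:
Function('C')(t, j) = 39 (Function('C')(t, j) = Mul(-3, -13) = 39)
p = Rational(-1, 39) (p = Pow(Add(-67, Mul(4, 7)), -1) = Pow(Add(-67, 28), -1) = Pow(-39, -1) = Rational(-1, 39) ≈ -0.025641)
z = Mul(Rational(2, 3), Pow(51, Rational(1, 2))) (z = Mul(Rational(1, 3), Pow(Add(39, 165), Rational(1, 2))) = Mul(Rational(1, 3), Pow(204, Rational(1, 2))) = Mul(Rational(1, 3), Mul(2, Pow(51, Rational(1, 2)))) = Mul(Rational(2, 3), Pow(51, Rational(1, 2))) ≈ 4.7610)
Mul(p, z) = Mul(Rational(-1, 39), Mul(Rational(2, 3), Pow(51, Rational(1, 2)))) = Mul(Rational(-2, 117), Pow(51, Rational(1, 2)))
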